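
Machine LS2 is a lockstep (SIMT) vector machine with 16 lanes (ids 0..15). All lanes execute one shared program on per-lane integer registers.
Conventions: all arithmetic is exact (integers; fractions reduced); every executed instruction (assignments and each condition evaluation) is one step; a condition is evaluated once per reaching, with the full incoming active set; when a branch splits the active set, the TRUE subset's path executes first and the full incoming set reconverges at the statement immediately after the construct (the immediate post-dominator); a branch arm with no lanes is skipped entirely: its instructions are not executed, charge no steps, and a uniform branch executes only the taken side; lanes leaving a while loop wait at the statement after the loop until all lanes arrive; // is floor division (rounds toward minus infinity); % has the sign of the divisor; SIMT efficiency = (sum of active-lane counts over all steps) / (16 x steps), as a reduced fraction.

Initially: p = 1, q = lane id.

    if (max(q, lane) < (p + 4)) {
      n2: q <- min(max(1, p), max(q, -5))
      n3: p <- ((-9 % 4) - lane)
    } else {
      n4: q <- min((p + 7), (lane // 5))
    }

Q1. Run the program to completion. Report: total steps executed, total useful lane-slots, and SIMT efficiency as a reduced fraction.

Answer: 4 steps, 37 useful, 37/64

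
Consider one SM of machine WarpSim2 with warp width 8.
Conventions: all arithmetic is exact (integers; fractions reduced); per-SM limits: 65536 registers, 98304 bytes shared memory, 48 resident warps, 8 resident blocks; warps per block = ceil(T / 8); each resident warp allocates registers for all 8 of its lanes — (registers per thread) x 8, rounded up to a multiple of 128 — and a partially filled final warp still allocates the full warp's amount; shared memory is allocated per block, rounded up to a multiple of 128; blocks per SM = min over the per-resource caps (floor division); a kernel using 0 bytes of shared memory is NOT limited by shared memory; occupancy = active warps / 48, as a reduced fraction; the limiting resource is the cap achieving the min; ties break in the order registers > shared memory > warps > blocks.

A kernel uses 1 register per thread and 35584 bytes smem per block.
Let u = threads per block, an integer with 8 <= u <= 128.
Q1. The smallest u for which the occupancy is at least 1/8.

Answer: u = 17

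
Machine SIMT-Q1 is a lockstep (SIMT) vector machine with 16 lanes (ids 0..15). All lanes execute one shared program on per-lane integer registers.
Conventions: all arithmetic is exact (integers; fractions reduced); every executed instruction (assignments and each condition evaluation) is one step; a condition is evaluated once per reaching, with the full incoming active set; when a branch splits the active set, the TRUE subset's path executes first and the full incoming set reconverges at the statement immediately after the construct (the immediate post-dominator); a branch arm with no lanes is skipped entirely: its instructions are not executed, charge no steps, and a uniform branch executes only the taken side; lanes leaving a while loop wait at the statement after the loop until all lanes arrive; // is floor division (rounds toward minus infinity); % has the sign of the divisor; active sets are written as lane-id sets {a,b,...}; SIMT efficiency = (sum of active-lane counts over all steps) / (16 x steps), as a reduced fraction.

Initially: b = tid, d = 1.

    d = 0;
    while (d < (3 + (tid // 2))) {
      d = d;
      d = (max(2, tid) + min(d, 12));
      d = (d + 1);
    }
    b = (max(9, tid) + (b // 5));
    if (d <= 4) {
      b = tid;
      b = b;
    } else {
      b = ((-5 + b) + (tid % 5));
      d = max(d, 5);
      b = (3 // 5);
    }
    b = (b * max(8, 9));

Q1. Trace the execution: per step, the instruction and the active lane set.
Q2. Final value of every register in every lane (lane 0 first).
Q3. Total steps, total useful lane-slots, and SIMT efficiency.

step 0: d <- 0                       {0,1,2,3,4,5,6,7,8,9,10,11,12,13,14,15}
step 1: eval (d < (3 + (tid // 2)))  {0,1,2,3,4,5,6,7,8,9,10,11,12,13,14,15}
step 2: d <- d                       {0,1,2,3,4,5,6,7,8,9,10,11,12,13,14,15}
step 3: d <- (max(2, tid) + min(d, 12)) {0,1,2,3,4,5,6,7,8,9,10,11,12,13,14,15}
step 4: d <- (d + 1)                 {0,1,2,3,4,5,6,7,8,9,10,11,12,13,14,15}
step 5: eval (d < (3 + (tid // 2)))  {0,1,2,3,4,5,6,7,8,9,10,11,12,13,14,15}
step 6: d <- d                       {2}
step 7: d <- (max(2, tid) + min(d, 12)) {2}
step 8: d <- (d + 1)                 {2}
step 9: eval (d < (3 + (tid // 2)))  {2}
step 10: b <- (max(9, tid) + (b // 5)) {0,1,2,3,4,5,6,7,8,9,10,11,12,13,14,15}
step 11: eval (d <= 4)                {0,1,2,3,4,5,6,7,8,9,10,11,12,13,14,15}
step 12: b <- tid                     {0,1,3}
step 13: b <- b                       {0,1,3}
step 14: b <- ((-5 + b) + (tid % 5))  {2,4,5,6,7,8,9,10,11,12,13,14,15}
step 15: d <- max(d, 5)               {2,4,5,6,7,8,9,10,11,12,13,14,15}
step 16: b <- (3 // 5)                {2,4,5,6,7,8,9,10,11,12,13,14,15}
step 17: b <- (b * max(8, 9))         {0,1,2,3,4,5,6,7,8,9,10,11,12,13,14,15}

Answer: 18 steps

b: 0,9,0,27,0,0,0,0,0,0,0,0,0,0,0,0
d: 3,3,6,4,5,6,7,8,9,10,11,12,13,14,15,16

steps = 18; useful = 193; efficiency = 193/288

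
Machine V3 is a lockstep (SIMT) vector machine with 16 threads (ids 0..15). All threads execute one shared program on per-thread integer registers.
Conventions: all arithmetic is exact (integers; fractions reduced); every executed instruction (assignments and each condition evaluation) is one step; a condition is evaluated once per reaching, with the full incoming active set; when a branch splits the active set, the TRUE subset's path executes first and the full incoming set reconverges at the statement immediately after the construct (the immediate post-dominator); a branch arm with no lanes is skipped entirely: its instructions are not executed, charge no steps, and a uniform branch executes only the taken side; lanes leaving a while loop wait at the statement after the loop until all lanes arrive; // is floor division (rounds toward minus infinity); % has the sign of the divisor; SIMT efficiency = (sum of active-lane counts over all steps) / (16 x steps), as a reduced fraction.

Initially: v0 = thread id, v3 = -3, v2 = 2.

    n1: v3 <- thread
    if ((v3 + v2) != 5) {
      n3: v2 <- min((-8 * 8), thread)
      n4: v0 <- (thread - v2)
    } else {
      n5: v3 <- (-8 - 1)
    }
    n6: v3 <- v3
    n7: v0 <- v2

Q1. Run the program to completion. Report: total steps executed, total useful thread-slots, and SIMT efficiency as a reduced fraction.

Answer: 7 steps, 95 useful, 95/112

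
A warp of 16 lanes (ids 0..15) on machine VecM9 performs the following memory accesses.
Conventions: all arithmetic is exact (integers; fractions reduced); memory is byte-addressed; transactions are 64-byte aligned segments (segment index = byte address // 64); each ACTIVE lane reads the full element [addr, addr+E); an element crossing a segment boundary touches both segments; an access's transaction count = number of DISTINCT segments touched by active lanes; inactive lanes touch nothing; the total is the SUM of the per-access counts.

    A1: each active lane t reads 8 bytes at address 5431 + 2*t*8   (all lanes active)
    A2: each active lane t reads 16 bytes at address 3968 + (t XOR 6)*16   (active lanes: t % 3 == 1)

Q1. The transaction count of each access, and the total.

A1: 5 transactions
A2: 4 transactions

Answer: 5,4; total 9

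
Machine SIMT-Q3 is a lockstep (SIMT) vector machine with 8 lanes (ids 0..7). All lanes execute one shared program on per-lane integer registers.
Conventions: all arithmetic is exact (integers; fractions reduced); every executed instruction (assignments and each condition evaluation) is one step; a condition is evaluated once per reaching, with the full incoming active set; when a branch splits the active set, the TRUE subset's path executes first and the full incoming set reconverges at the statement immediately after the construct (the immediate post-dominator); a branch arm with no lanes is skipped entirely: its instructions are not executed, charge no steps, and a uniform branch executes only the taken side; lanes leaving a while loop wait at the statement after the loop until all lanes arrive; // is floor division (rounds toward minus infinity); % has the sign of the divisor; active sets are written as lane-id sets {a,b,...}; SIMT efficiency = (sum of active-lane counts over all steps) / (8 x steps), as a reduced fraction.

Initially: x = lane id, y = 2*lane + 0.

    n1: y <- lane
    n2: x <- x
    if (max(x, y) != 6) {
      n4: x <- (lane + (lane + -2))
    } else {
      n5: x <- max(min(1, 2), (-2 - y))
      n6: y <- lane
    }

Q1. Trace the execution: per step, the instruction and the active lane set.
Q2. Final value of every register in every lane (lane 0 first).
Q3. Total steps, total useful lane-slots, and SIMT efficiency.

step 0: y <- lane                    {0,1,2,3,4,5,6,7}
step 1: x <- x                       {0,1,2,3,4,5,6,7}
step 2: eval (max(x, y) != 6)        {0,1,2,3,4,5,6,7}
step 3: x <- (lane + (lane + -2))    {0,1,2,3,4,5,7}
step 4: x <- max(min(1, 2), (-2 - y)) {6}
step 5: y <- lane                    {6}

Answer: 6 steps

x: -2,0,2,4,6,8,1,12
y: 0,1,2,3,4,5,6,7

steps = 6; useful = 33; efficiency = 33/48 = 11/16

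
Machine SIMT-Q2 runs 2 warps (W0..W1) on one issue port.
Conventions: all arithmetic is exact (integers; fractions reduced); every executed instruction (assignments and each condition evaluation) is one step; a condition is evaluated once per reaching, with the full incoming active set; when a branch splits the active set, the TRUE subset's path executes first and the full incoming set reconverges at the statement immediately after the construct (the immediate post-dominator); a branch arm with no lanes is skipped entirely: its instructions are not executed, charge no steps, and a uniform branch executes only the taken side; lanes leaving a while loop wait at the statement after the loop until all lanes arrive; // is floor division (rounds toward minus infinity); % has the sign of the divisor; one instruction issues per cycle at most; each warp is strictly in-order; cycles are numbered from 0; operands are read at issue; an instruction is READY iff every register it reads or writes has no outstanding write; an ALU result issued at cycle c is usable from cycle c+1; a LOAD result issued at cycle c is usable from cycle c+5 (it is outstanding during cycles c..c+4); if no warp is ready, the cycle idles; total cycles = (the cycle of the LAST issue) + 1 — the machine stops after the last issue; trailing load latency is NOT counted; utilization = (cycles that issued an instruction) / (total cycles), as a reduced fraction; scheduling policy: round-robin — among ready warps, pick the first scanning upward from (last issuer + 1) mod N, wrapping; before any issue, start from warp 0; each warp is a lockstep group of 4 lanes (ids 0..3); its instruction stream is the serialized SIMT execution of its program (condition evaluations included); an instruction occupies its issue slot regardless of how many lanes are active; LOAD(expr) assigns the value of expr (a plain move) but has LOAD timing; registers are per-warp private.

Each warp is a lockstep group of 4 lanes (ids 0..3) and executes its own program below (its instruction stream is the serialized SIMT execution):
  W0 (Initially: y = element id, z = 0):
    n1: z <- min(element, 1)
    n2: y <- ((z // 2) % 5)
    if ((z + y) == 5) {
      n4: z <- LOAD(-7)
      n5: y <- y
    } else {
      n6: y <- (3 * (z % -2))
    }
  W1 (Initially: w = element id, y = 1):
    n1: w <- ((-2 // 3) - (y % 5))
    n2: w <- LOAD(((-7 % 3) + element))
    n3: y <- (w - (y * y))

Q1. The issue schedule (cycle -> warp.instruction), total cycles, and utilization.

cycle 0: W0.I0
cycle 1: W1.I0
cycle 2: W0.I1
cycle 3: W1.I1
cycle 4: W0.I2
cycle 5: W0.I3
cycle 6: idle
cycle 7: idle
cycle 8: W1.I2

Answer: 9 cycles, utilization 7/9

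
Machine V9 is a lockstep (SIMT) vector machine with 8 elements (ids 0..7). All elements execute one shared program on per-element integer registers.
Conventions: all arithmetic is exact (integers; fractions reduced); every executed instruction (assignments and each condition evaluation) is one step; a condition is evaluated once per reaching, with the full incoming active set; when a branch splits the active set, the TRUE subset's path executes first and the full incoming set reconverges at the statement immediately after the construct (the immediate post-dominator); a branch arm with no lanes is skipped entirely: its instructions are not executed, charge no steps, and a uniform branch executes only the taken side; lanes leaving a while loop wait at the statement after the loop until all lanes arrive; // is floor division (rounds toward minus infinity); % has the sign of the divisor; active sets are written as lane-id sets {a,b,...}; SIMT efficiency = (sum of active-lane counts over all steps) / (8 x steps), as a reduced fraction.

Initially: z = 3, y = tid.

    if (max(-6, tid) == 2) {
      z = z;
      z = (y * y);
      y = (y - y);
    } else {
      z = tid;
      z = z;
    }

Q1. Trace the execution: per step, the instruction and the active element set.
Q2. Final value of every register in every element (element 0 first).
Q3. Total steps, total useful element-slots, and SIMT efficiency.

step 0: eval (max(-6, tid) == 2)     {0,1,2,3,4,5,6,7}
step 1: z <- z                       {2}
step 2: z <- (y * y)                 {2}
step 3: y <- (y - y)                 {2}
step 4: z <- tid                     {0,1,3,4,5,6,7}
step 5: z <- z                       {0,1,3,4,5,6,7}

Answer: 6 steps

z: 0,1,4,3,4,5,6,7
y: 0,1,0,3,4,5,6,7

steps = 6; useful = 25; efficiency = 25/48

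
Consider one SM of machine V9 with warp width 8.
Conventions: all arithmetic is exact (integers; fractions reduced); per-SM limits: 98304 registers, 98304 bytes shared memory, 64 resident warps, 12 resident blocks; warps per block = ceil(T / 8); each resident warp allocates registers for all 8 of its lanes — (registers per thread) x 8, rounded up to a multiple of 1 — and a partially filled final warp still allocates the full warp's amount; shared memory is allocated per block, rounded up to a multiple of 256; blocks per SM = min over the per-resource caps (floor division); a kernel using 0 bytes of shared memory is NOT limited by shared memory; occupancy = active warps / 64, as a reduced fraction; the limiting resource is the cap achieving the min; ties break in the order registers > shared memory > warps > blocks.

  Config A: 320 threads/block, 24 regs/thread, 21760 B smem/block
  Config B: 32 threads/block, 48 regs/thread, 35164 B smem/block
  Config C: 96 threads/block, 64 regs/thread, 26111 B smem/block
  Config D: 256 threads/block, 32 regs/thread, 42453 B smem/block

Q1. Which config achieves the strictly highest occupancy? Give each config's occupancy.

occupancies: A 5/8, B 1/8, C 9/16, D 1

Answer: D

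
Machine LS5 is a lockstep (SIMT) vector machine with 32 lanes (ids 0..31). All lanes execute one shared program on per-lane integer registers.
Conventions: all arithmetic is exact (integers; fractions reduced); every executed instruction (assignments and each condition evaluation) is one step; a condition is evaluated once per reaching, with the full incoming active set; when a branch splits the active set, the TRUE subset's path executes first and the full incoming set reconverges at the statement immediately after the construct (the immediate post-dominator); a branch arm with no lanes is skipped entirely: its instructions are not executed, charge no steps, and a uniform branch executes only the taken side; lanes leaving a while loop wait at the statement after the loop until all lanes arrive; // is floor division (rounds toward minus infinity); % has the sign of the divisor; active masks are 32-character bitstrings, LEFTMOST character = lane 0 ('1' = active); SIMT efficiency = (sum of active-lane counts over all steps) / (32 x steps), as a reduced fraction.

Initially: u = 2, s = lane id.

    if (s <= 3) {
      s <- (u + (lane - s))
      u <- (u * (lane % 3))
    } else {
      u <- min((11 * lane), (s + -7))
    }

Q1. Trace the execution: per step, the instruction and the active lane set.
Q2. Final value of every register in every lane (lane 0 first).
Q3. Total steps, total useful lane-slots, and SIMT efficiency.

step 0: eval (s <= 3)                11111111111111111111111111111111
step 1: s <- (u + (lane - s))        11110000000000000000000000000000
step 2: u <- (u * (lane % 3))        11110000000000000000000000000000
step 3: u <- min((11 * lane), (s + -7)) 00001111111111111111111111111111

Answer: 4 steps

u: 0,2,4,0,-3,-2,-1,0,1,2,3,4,5,6,7,8,9,10,11,12,13,14,15,16,17,18,19,20,21,22,23,24
s: 2,2,2,2,4,5,6,7,8,9,10,11,12,13,14,15,16,17,18,19,20,21,22,23,24,25,26,27,28,29,30,31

steps = 4; useful = 68; efficiency = 68/128 = 17/32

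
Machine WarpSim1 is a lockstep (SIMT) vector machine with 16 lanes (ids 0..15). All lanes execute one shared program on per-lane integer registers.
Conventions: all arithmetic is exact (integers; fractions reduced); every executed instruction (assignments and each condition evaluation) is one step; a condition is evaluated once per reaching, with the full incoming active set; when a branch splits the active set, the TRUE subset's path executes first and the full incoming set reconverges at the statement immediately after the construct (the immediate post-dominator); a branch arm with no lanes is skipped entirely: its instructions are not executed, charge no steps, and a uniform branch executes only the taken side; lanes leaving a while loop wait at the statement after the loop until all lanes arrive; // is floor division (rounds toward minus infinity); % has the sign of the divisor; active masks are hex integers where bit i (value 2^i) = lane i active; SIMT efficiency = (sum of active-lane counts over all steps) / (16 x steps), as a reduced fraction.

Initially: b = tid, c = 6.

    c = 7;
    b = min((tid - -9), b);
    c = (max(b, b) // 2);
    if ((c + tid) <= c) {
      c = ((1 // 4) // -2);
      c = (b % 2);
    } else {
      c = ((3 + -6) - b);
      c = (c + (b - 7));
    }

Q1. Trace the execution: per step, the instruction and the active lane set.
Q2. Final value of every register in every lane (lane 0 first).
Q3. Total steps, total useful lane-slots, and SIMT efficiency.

step 0: c <- 7                       0xffff
step 1: b <- min((tid - -9), b)      0xffff
step 2: c <- (max(b, b) // 2)        0xffff
step 3: eval ((c + tid) <= c)        0xffff
step 4: c <- ((1 // 4) // -2)        0x0001
step 5: c <- (b % 2)                 0x0001
step 6: c <- ((3 + -6) - b)          0xfffe
step 7: c <- (c + (b - 7))           0xfffe

Answer: 8 steps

b: 0,1,2,3,4,5,6,7,8,9,10,11,12,13,14,15
c: 0,-10,-10,-10,-10,-10,-10,-10,-10,-10,-10,-10,-10,-10,-10,-10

steps = 8; useful = 96; efficiency = 96/128 = 3/4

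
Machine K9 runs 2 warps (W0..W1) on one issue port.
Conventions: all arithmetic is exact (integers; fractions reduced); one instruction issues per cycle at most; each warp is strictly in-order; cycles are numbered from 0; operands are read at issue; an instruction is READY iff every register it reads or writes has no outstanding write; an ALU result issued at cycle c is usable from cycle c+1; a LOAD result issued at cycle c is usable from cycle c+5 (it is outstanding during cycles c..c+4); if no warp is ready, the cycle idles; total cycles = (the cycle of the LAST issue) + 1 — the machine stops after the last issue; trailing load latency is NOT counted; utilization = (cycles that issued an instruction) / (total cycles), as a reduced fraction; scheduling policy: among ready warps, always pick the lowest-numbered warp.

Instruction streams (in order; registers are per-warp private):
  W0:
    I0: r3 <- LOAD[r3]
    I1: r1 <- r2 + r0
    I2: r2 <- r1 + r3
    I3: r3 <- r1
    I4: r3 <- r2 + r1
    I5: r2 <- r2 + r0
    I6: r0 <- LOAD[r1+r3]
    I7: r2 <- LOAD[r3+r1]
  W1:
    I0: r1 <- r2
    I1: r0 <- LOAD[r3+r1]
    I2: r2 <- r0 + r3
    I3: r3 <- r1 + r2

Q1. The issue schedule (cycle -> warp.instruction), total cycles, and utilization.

cycle 0: W0.I0
cycle 1: W0.I1
cycle 2: W1.I0
cycle 3: W1.I1
cycle 4: idle
cycle 5: W0.I2
cycle 6: W0.I3
cycle 7: W0.I4
cycle 8: W0.I5
cycle 9: W0.I6
cycle 10: W0.I7
cycle 11: W1.I2
cycle 12: W1.I3

Answer: 13 cycles, utilization 12/13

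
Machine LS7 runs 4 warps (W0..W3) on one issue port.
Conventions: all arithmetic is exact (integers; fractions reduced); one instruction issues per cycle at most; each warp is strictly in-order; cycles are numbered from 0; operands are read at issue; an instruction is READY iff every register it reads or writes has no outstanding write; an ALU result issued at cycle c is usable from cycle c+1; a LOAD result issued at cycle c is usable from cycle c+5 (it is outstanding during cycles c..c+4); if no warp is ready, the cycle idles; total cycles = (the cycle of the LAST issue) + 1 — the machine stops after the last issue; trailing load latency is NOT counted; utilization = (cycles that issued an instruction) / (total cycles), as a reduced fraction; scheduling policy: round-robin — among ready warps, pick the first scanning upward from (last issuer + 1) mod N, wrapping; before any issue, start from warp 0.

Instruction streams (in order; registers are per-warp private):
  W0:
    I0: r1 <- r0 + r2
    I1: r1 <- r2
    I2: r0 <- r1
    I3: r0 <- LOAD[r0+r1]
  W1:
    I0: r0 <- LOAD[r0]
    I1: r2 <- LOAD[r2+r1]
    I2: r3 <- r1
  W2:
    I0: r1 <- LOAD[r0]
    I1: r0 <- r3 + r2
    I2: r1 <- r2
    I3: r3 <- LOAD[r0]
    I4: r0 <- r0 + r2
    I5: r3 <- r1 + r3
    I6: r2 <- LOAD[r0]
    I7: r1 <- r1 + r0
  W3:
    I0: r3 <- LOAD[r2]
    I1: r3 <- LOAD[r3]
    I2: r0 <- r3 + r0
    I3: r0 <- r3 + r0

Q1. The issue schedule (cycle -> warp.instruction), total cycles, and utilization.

cycle 0: W0.I0
cycle 1: W1.I0
cycle 2: W2.I0
cycle 3: W3.I0
cycle 4: W0.I1
cycle 5: W1.I1
cycle 6: W2.I1
cycle 7: W0.I2
cycle 8: W1.I2
cycle 9: W2.I2
cycle 10: W3.I1
cycle 11: W0.I3
cycle 12: W2.I3
cycle 13: W2.I4
cycle 14: idle
cycle 15: W3.I2
cycle 16: W3.I3
cycle 17: W2.I5
cycle 18: W2.I6
cycle 19: W2.I7

Answer: 20 cycles, utilization 19/20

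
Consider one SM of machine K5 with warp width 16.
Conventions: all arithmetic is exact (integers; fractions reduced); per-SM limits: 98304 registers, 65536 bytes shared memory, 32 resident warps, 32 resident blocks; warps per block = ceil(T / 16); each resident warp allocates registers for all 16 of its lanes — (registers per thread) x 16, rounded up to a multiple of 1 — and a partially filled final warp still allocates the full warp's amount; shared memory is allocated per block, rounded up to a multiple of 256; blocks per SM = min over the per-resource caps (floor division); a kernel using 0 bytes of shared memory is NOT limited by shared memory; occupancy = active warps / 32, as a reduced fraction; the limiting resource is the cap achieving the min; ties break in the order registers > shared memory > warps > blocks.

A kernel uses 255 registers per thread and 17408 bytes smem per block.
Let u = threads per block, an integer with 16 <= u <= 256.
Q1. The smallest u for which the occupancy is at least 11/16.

Answer: u = 113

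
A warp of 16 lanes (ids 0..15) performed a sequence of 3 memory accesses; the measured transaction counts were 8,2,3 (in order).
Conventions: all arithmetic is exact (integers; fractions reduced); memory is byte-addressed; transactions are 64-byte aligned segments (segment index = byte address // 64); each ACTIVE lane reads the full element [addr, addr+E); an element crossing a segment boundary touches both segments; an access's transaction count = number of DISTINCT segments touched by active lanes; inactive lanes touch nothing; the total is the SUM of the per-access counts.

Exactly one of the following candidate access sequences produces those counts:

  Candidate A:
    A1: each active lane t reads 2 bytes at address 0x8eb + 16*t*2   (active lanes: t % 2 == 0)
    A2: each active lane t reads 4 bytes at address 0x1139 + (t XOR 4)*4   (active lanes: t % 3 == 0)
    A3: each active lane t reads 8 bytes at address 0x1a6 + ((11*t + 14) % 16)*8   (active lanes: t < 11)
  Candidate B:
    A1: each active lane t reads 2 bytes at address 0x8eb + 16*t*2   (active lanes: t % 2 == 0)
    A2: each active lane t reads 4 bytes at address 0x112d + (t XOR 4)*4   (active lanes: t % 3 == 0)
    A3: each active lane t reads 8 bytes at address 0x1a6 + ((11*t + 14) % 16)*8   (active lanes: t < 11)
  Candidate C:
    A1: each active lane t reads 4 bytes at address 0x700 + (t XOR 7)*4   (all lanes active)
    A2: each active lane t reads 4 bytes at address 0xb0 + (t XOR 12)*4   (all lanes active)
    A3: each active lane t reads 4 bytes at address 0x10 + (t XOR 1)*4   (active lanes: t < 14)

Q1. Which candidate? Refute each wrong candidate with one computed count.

A: A2 gives 1 transaction, not 2
C: A1 gives 1 transaction, not 8
B: all counts match (8,2,3)

Answer: B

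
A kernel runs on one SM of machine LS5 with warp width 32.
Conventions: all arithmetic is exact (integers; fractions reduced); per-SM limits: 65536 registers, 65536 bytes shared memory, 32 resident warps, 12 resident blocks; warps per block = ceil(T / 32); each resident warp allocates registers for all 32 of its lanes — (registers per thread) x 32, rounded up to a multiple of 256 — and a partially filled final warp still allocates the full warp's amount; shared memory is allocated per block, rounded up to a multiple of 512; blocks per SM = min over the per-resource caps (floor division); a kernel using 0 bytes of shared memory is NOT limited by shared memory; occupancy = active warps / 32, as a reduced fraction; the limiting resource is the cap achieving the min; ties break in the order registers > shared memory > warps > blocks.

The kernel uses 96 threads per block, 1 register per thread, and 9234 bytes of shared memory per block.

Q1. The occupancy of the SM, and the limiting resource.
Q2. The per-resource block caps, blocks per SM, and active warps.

Answer: occupancy 9/16, limited by shared memory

registers: 85 blocks
shared memory: 6 blocks
warps: 10 blocks
blocks: 12 blocks

Answer: 6 blocks, 18 active warps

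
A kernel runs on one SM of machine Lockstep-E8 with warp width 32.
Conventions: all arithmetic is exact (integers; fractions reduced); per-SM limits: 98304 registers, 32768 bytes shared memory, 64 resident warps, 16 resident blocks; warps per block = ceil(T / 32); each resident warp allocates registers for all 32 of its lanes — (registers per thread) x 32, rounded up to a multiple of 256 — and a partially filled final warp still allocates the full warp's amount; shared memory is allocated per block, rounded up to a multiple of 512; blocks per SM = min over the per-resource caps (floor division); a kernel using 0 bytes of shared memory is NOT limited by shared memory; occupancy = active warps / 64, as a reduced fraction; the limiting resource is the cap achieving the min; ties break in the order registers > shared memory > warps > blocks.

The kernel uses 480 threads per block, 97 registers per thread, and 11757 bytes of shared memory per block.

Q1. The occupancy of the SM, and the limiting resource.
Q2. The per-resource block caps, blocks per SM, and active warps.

Answer: occupancy 15/64, limited by registers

registers: 1 block
shared memory: 2 blocks
warps: 4 blocks
blocks: 16 blocks

Answer: 1 block, 15 active warps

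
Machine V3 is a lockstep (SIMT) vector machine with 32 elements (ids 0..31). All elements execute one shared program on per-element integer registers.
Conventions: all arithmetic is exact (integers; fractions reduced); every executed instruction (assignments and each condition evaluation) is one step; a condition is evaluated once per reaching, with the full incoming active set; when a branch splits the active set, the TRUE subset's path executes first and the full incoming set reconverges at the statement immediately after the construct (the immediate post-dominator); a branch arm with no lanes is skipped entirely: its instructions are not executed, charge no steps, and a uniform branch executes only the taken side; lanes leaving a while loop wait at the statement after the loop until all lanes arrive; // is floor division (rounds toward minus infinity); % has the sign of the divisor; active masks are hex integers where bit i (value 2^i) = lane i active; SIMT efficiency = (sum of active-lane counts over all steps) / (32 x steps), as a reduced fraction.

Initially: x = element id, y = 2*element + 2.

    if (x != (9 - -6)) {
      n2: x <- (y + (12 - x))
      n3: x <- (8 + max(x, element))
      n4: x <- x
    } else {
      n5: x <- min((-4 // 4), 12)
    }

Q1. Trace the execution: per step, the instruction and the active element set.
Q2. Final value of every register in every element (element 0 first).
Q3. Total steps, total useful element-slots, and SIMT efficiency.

step 0: eval (x != (9 - -6))         0xffffffff
step 1: x <- (y + (12 - x))          0xffff7fff
step 2: x <- (8 + max(x, element))   0xffff7fff
step 3: x <- x                       0xffff7fff
step 4: x <- min((-4 // 4), 12)      0x00008000

Answer: 5 steps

x: 22,23,24,25,26,27,28,29,30,31,32,33,34,35,36,-1,38,39,40,41,42,43,44,45,46,47,48,49,50,51,52,53
y: 2,4,6,8,10,12,14,16,18,20,22,24,26,28,30,32,34,36,38,40,42,44,46,48,50,52,54,56,58,60,62,64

steps = 5; useful = 126; efficiency = 126/160 = 63/80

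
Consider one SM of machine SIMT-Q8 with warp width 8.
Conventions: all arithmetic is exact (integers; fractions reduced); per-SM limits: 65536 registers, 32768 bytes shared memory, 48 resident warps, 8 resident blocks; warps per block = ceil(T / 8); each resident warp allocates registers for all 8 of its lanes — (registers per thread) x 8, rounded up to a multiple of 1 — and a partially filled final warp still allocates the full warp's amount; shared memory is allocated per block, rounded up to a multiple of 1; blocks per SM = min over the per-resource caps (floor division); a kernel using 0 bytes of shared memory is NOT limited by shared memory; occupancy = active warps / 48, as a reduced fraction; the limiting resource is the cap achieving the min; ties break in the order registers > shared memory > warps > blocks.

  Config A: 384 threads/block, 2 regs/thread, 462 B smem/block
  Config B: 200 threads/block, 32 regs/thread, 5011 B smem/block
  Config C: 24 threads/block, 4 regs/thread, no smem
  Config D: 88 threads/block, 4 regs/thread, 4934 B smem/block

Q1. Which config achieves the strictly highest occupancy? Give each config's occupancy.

occupancies: A 1, B 25/48, C 1/2, D 11/12

Answer: A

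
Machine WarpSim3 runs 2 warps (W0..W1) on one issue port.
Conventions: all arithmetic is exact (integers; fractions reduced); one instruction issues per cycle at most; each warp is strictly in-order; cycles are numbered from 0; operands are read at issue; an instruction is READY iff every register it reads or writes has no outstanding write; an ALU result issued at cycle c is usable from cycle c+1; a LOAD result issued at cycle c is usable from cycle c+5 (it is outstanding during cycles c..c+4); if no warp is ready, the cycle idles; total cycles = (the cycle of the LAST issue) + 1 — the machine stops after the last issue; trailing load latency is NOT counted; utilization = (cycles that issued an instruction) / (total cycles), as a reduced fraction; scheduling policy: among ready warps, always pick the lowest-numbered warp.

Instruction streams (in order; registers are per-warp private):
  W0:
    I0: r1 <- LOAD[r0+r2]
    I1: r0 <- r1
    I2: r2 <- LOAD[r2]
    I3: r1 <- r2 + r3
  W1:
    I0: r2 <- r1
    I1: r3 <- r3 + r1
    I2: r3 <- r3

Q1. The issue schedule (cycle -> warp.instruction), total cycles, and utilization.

cycle 0: W0.I0
cycle 1: W1.I0
cycle 2: W1.I1
cycle 3: W1.I2
cycle 4: idle
cycle 5: W0.I1
cycle 6: W0.I2
cycle 7: idle
cycle 8: idle
cycle 9: idle
cycle 10: idle
cycle 11: W0.I3

Answer: 12 cycles, utilization 7/12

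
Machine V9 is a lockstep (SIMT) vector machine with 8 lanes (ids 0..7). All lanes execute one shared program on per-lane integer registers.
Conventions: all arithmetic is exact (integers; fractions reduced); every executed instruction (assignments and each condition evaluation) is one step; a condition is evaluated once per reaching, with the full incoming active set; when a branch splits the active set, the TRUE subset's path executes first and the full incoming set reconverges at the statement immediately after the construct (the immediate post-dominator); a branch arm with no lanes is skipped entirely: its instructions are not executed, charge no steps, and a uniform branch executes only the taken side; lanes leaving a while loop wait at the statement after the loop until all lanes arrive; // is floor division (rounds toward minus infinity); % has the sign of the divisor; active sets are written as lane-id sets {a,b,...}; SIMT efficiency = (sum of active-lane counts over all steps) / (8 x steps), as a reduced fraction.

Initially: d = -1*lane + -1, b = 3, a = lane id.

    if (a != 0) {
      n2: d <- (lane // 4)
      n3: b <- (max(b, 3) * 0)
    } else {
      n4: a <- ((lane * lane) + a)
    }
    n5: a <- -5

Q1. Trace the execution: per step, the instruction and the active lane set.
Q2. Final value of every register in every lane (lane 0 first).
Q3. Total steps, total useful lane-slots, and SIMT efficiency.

step 0: eval (a != 0)                {0,1,2,3,4,5,6,7}
step 1: d <- (lane // 4)             {1,2,3,4,5,6,7}
step 2: b <- (max(b, 3) * 0)         {1,2,3,4,5,6,7}
step 3: a <- ((lane * lane) + a)     {0}
step 4: a <- -5                      {0,1,2,3,4,5,6,7}

Answer: 5 steps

d: -1,0,0,0,1,1,1,1
b: 3,0,0,0,0,0,0,0
a: -5,-5,-5,-5,-5,-5,-5,-5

steps = 5; useful = 31; efficiency = 31/40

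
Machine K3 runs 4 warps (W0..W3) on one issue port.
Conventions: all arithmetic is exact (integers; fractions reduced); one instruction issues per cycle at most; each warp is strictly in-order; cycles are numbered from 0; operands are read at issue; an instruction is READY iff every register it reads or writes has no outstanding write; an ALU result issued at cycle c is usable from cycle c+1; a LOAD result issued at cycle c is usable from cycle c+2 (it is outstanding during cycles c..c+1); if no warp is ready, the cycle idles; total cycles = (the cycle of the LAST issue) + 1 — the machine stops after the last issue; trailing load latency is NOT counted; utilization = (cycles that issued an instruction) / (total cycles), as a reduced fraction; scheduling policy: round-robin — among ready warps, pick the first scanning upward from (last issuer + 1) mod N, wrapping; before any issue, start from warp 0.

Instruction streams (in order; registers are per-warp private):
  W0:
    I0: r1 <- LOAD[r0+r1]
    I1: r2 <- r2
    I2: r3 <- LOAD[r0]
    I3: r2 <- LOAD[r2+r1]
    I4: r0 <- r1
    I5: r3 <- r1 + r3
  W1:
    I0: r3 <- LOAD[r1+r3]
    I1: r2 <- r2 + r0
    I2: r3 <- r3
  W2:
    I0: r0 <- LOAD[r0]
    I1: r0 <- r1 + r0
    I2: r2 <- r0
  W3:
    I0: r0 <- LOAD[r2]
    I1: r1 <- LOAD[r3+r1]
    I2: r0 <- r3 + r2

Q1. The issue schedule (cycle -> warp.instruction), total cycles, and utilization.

cycle 0: W0.I0
cycle 1: W1.I0
cycle 2: W2.I0
cycle 3: W3.I0
cycle 4: W0.I1
cycle 5: W1.I1
cycle 6: W2.I1
cycle 7: W3.I1
cycle 8: W0.I2
cycle 9: W1.I2
cycle 10: W2.I2
cycle 11: W3.I2
cycle 12: W0.I3
cycle 13: W0.I4
cycle 14: W0.I5

Answer: 15 cycles, utilization 1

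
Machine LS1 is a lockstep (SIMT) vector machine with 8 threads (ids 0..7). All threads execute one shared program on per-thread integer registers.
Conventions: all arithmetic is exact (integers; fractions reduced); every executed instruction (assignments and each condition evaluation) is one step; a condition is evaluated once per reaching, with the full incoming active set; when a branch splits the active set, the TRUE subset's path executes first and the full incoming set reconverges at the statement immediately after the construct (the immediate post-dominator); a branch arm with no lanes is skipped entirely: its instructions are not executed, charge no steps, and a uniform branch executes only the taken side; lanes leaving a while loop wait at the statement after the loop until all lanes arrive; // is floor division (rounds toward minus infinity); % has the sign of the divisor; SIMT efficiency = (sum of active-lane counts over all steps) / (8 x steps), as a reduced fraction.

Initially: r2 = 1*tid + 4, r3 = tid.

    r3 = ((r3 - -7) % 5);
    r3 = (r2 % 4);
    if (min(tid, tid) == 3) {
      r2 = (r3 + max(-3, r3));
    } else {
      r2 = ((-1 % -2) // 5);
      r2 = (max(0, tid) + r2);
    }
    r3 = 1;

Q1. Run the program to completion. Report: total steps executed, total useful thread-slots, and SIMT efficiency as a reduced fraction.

Answer: 7 steps, 47 useful, 47/56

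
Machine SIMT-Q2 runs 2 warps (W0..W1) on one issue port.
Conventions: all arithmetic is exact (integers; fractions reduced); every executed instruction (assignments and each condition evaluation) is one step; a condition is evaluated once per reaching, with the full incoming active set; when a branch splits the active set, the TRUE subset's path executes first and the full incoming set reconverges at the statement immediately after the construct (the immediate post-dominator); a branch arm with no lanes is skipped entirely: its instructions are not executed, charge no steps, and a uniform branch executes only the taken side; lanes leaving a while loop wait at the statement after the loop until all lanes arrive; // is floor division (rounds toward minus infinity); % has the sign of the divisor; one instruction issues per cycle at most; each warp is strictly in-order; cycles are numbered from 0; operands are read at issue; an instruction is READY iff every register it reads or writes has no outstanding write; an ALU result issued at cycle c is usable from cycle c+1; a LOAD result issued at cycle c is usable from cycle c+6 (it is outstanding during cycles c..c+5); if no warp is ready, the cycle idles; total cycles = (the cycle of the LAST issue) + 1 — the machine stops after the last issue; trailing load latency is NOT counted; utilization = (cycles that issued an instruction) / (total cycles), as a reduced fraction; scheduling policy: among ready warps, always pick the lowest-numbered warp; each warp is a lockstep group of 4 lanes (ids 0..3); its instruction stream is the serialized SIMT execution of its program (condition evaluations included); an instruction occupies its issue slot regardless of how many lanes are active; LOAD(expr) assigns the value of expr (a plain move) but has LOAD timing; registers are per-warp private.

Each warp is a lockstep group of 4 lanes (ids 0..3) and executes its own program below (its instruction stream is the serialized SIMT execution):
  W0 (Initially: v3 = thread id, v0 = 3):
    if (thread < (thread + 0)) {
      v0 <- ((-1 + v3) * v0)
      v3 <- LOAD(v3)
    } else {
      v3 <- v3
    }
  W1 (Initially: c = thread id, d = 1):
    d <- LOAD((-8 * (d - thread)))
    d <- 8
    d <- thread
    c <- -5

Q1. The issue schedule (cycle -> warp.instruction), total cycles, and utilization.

cycle 0: W0.I0
cycle 1: W0.I1
cycle 2: W1.I0
cycle 3: idle
cycle 4: idle
cycle 5: idle
cycle 6: idle
cycle 7: idle
cycle 8: W1.I1
cycle 9: W1.I2
cycle 10: W1.I3

Answer: 11 cycles, utilization 6/11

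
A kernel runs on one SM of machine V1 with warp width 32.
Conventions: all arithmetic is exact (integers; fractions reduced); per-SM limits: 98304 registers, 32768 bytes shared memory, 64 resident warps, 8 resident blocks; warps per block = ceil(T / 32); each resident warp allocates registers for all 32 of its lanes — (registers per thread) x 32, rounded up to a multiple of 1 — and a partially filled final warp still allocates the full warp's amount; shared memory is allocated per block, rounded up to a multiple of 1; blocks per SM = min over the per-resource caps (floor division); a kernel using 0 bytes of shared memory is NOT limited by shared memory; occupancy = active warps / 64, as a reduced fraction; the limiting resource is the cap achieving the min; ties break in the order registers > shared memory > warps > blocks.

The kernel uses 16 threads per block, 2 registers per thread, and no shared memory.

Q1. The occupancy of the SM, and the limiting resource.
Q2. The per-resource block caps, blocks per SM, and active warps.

Answer: occupancy 1/8, limited by blocks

registers: 1536 blocks
shared memory: no limit (kernel uses none)
warps: 64 blocks
blocks: 8 blocks

Answer: 8 blocks, 8 active warps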